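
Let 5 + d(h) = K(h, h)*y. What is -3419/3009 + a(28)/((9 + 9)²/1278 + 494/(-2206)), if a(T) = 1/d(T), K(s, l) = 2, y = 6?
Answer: 180191056/48802971 ≈ 3.6922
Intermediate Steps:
d(h) = 7 (d(h) = -5 + 2*6 = -5 + 12 = 7)
a(T) = ⅐ (a(T) = 1/7 = ⅐)
-3419/3009 + a(28)/((9 + 9)²/1278 + 494/(-2206)) = -3419/3009 + 1/(7*((9 + 9)²/1278 + 494/(-2206))) = -3419*1/3009 + 1/(7*(18²*(1/1278) + 494*(-1/2206))) = -3419/3009 + 1/(7*(324*(1/1278) - 247/1103)) = -3419/3009 + 1/(7*(18/71 - 247/1103)) = -3419/3009 + 1/(7*(2317/78313)) = -3419/3009 + (⅐)*(78313/2317) = -3419/3009 + 78313/16219 = 180191056/48802971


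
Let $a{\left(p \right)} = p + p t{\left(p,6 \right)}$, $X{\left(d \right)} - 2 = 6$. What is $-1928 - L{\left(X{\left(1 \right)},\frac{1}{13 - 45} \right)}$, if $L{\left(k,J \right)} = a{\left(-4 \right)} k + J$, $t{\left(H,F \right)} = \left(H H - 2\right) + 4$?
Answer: $- \frac{42239}{32} \approx -1320.0$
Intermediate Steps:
$X{\left(d \right)} = 8$ ($X{\left(d \right)} = 2 + 6 = 8$)
$t{\left(H,F \right)} = 2 + H^{2}$ ($t{\left(H,F \right)} = \left(H^{2} - 2\right) + 4 = \left(-2 + H^{2}\right) + 4 = 2 + H^{2}$)
$a{\left(p \right)} = p + p \left(2 + p^{2}\right)$
$L{\left(k,J \right)} = J - 76 k$ ($L{\left(k,J \right)} = - 4 \left(3 + \left(-4\right)^{2}\right) k + J = - 4 \left(3 + 16\right) k + J = \left(-4\right) 19 k + J = - 76 k + J = J - 76 k$)
$-1928 - L{\left(X{\left(1 \right)},\frac{1}{13 - 45} \right)} = -1928 - \left(\frac{1}{13 - 45} - 608\right) = -1928 - \left(\frac{1}{-32} - 608\right) = -1928 - \left(- \frac{1}{32} - 608\right) = -1928 - - \frac{19457}{32} = -1928 + \frac{19457}{32} = - \frac{42239}{32}$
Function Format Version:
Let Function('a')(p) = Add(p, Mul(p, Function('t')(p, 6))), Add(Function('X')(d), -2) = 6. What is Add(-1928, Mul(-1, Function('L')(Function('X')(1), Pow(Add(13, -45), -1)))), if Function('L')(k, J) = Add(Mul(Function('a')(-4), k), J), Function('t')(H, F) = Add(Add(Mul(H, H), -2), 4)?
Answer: Rational(-42239, 32) ≈ -1320.0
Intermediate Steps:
Function('X')(d) = 8 (Function('X')(d) = Add(2, 6) = 8)
Function('t')(H, F) = Add(2, Pow(H, 2)) (Function('t')(H, F) = Add(Add(Pow(H, 2), -2), 4) = Add(Add(-2, Pow(H, 2)), 4) = Add(2, Pow(H, 2)))
Function('a')(p) = Add(p, Mul(p, Add(2, Pow(p, 2))))
Function('L')(k, J) = Add(J, Mul(-76, k)) (Function('L')(k, J) = Add(Mul(Mul(-4, Add(3, Pow(-4, 2))), k), J) = Add(Mul(Mul(-4, Add(3, 16)), k), J) = Add(Mul(Mul(-4, 19), k), J) = Add(Mul(-76, k), J) = Add(J, Mul(-76, k)))
Add(-1928, Mul(-1, Function('L')(Function('X')(1), Pow(Add(13, -45), -1)))) = Add(-1928, Mul(-1, Add(Pow(Add(13, -45), -1), Mul(-76, 8)))) = Add(-1928, Mul(-1, Add(Pow(-32, -1), -608))) = Add(-1928, Mul(-1, Add(Rational(-1, 32), -608))) = Add(-1928, Mul(-1, Rational(-19457, 32))) = Add(-1928, Rational(19457, 32)) = Rational(-42239, 32)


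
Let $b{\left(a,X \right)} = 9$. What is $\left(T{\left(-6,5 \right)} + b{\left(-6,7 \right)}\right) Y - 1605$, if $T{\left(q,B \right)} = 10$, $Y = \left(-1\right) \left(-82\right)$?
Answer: $-47$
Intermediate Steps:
$Y = 82$
$\left(T{\left(-6,5 \right)} + b{\left(-6,7 \right)}\right) Y - 1605 = \left(10 + 9\right) 82 - 1605 = 19 \cdot 82 - 1605 = 1558 - 1605 = -47$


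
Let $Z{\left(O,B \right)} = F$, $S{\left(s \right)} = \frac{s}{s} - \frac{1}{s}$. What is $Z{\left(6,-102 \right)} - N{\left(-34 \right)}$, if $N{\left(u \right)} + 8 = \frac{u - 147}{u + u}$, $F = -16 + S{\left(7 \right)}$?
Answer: $- \frac{4667}{476} \approx -9.8046$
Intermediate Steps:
$S{\left(s \right)} = 1 - \frac{1}{s}$
$F = - \frac{106}{7}$ ($F = -16 + \frac{-1 + 7}{7} = -16 + \frac{1}{7} \cdot 6 = -16 + \frac{6}{7} = - \frac{106}{7} \approx -15.143$)
$N{\left(u \right)} = -8 + \frac{-147 + u}{2 u}$ ($N{\left(u \right)} = -8 + \frac{u - 147}{u + u} = -8 + \frac{-147 + u}{2 u}$)
$Z{\left(O,B \right)} = - \frac{106}{7}$
$Z{\left(6,-102 \right)} - N{\left(-34 \right)} = - \frac{106}{7} - \frac{3 \left(-49 - -170\right)}{2 \left(-34\right)} = - \frac{106}{7} - \frac{3}{2} \left(- \frac{1}{34}\right) \left(-49 + 170\right) = - \frac{106}{7} - \frac{3}{2} \left(- \frac{1}{34}\right) 121 = - \frac{106}{7} - - \frac{363}{68} = - \frac{106}{7} + \frac{363}{68} = - \frac{4667}{476}$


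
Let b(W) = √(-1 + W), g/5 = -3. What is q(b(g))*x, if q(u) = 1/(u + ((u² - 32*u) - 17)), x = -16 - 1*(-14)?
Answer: 66/16465 - 248*I/16465 ≈ 0.0040085 - 0.015062*I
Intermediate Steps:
g = -15 (g = 5*(-3) = -15)
x = -2 (x = -16 + 14 = -2)
q(u) = 1/(-17 + u² - 31*u) (q(u) = 1/(u + (-17 + u² - 32*u)) = 1/(-17 + u² - 31*u))
q(b(g))*x = -2/(-17 + (√(-1 - 15))² - 31*√(-1 - 15)) = -2/(-17 + (√(-16))² - 124*I) = -2/(-17 + (4*I)² - 124*I) = -2/(-17 - 16 - 124*I) = -2/(-33 - 124*I) = ((-33 + 124*I)/16465)*(-2) = -2*(-33 + 124*I)/16465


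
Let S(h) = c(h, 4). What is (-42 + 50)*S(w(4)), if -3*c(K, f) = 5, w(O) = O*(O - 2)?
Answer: -40/3 ≈ -13.333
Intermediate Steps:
w(O) = O*(-2 + O)
c(K, f) = -5/3 (c(K, f) = -⅓*5 = -5/3)
S(h) = -5/3
(-42 + 50)*S(w(4)) = (-42 + 50)*(-5/3) = 8*(-5/3) = -40/3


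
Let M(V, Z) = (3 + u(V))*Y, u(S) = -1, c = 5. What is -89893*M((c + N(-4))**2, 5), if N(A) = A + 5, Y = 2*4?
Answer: -1438288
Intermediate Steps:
Y = 8
N(A) = 5 + A
M(V, Z) = 16 (M(V, Z) = (3 - 1)*8 = 2*8 = 16)
-89893*M((c + N(-4))**2, 5) = -89893*16 = -1438288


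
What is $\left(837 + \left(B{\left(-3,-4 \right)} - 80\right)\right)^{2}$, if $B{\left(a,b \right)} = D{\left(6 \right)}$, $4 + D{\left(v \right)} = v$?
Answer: $576081$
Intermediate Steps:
$D{\left(v \right)} = -4 + v$
$B{\left(a,b \right)} = 2$ ($B{\left(a,b \right)} = -4 + 6 = 2$)
$\left(837 + \left(B{\left(-3,-4 \right)} - 80\right)\right)^{2} = \left(837 + \left(2 - 80\right)\right)^{2} = \left(837 - 78\right)^{2} = 759^{2} = 576081$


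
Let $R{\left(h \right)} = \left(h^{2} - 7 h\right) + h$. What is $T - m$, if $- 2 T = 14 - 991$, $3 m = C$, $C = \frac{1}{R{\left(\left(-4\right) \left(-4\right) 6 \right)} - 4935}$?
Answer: $\frac{10859353}{22230} \approx 488.5$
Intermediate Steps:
$R{\left(h \right)} = h^{2} - 6 h$
$C = \frac{1}{3705}$ ($C = \frac{1}{\left(-4\right) \left(-4\right) 6 \left(-6 + \left(-4\right) \left(-4\right) 6\right) - 4935} = \frac{1}{16 \cdot 6 \left(-6 + 16 \cdot 6\right) - 4935} = \frac{1}{96 \left(-6 + 96\right) - 4935} = \frac{1}{96 \cdot 90 - 4935} = \frac{1}{8640 - 4935} = \frac{1}{3705} \approx 0.00026991$)
$m = \frac{1}{11115}$ ($m = \frac{1}{3} \cdot \frac{1}{3705} = \frac{1}{11115} \approx 8.9969 \cdot 10^{-5}$)
$T = \frac{977}{2}$ ($T = - \frac{14 - 991}{2} = \left(- \frac{1}{2}\right) \left(-977\right) = \frac{977}{2} \approx 488.5$)
$T - m = \frac{977}{2} - \frac{1}{11115} = \frac{10859353}{22230}$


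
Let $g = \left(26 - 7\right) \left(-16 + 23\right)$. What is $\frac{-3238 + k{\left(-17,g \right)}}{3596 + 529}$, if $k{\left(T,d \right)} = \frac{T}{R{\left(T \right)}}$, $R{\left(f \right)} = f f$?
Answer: $- \frac{18349}{23375} \approx -0.78498$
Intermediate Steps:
$g = 133$ ($g = 19 \cdot 7 = 133$)
$R{\left(f \right)} = f^{2}$
$k{\left(T,d \right)} = \frac{1}{T}$ ($k{\left(T,d \right)} = \frac{T}{T^{2}} = \frac{1}{T}$)
$\frac{-3238 + k{\left(-17,g \right)}}{3596 + 529} = \frac{-3238 + \frac{1}{-17}}{3596 + 529} = \frac{-3238 - \frac{1}{17}}{4125} = \left(- \frac{55047}{17}\right) \frac{1}{4125} = - \frac{18349}{23375}$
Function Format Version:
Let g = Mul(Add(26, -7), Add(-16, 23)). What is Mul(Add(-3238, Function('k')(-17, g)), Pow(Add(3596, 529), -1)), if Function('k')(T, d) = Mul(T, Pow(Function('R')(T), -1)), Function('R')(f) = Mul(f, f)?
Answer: Rational(-18349, 23375) ≈ -0.78498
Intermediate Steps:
g = 133 (g = Mul(19, 7) = 133)
Function('R')(f) = Pow(f, 2)
Function('k')(T, d) = Pow(T, -1) (Function('k')(T, d) = Mul(T, Pow(Pow(T, 2), -1)) = Mul(T, Pow(T, -2)) = Pow(T, -1))
Mul(Add(-3238, Function('k')(-17, g)), Pow(Add(3596, 529), -1)) = Mul(Add(-3238, Pow(-17, -1)), Pow(Add(3596, 529), -1)) = Mul(Add(-3238, Rational(-1, 17)), Pow(4125, -1)) = Mul(Rational(-55047, 17), Rational(1, 4125)) = Rational(-18349, 23375)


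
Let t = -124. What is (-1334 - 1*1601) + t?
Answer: -3059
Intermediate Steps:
(-1334 - 1*1601) + t = (-1334 - 1*1601) - 124 = (-1334 - 1601) - 124 = -2935 - 124 = -3059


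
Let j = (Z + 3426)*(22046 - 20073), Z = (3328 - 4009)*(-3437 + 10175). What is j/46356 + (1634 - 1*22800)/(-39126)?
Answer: -14748023724575/75571869 ≈ -1.9515e+5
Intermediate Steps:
Z = -4588578 (Z = -681*6738 = -4588578)
j = -9046504896 (j = (-4588578 + 3426)*(22046 - 20073) = -4585152*1973 = -9046504896)
j/46356 + (1634 - 1*22800)/(-39126) = -9046504896/46356 + (1634 - 1*22800)/(-39126) = -9046504896*1/46356 + (1634 - 22800)*(-1/39126) = -753875408/3863 - 21166*(-1/39126) = -753875408/3863 + 10583/19563 = -14748023724575/75571869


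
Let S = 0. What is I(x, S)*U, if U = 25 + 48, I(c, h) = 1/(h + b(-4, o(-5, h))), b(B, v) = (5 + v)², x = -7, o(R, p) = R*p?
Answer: 73/25 ≈ 2.9200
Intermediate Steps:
I(c, h) = 1/(h + (5 - 5*h)²)
U = 73
I(x, S)*U = 73/(0 + 25*(-1 + 0)²) = 73/(0 + 25*(-1)²) = 73/(0 + 25*1) = 73/(0 + 25) = 73/25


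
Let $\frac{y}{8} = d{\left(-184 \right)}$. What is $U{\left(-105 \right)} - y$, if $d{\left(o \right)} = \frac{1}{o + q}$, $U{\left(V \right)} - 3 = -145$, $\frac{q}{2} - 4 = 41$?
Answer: $- \frac{6670}{47} \approx -141.91$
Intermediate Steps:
$q = 90$ ($q = 8 + 2 \cdot 41 = 8 + 82 = 90$)
$U{\left(V \right)} = -142$ ($U{\left(V \right)} = 3 - 145 = -142$)
$d{\left(o \right)} = \frac{1}{90 + o}$ ($d{\left(o \right)} = \frac{1}{o + 90} = \frac{1}{90 + o}$)
$y = - \frac{4}{47}$ ($y = \frac{8}{90 - 184} = \frac{8}{-94} = 8 \left(- \frac{1}{94}\right) = - \frac{4}{47} \approx -0.085106$)
$U{\left(-105 \right)} - y = -142 - - \frac{4}{47} = -142 + \frac{4}{47} = - \frac{6670}{47}$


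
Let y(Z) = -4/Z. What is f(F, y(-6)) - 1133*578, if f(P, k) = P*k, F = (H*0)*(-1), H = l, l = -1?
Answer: -654874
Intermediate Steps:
H = -1
F = 0 (F = -1*0*(-1) = 0*(-1) = 0)
f(F, y(-6)) - 1133*578 = 0*(-4/(-6)) - 1133*578 = 0*(-4*(-⅙)) - 654874 = 0*(⅔) - 654874 = 0 - 654874 = -654874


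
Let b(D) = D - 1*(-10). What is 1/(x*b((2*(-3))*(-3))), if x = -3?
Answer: -1/84 ≈ -0.011905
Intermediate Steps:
b(D) = 10 + D (b(D) = D + 10 = 10 + D)
1/(x*b((2*(-3))*(-3))) = 1/(-3*(10 + (2*(-3))*(-3))) = 1/(-3*(10 - 6*(-3))) = 1/(-3*(10 + 18)) = 1/(-3*28) = 1/(-84) = -1/84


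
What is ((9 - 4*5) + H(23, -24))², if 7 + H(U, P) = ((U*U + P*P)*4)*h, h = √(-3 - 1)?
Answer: -78145276 - 318240*I ≈ -7.8145e+7 - 3.1824e+5*I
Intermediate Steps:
h = 2*I (h = √(-4) = 2*I ≈ 2.0*I)
H(U, P) = -7 + 2*I*(4*P² + 4*U²) (H(U, P) = -7 + ((U*U + P*P)*4)*(2*I) = -7 + ((U² + P²)*4)*(2*I) = -7 + ((P² + U²)*4)*(2*I) = -7 + (4*P² + 4*U²)*(2*I) = -7 + 2*I*(4*P² + 4*U²))
((9 - 4*5) + H(23, -24))² = ((9 - 4*5) + (-7 + 8*I*(-24)² + 8*I*23²))² = ((9 - 20) + (-7 + 8*I*576 + 8*I*529))² = (-11 + (-7 + 4608*I + 4232*I))² = (-11 + (-7 + 8840*I))² = (-18 + 8840*I)²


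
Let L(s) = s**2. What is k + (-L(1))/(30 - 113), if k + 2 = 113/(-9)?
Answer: -10864/747 ≈ -14.544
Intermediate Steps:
k = -131/9 (k = -2 + 113/(-9) = -2 + 113*(-1/9) = -2 - 113/9 = -131/9 ≈ -14.556)
k + (-L(1))/(30 - 113) = -131/9 + (-1*1**2)/(30 - 113) = -131/9 + (-1*1)/(-83) = -131/9 - 1/83*(-1) = -131/9 + 1/83 = -10864/747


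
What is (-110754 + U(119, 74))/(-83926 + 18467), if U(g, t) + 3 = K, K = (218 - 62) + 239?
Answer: 110362/65459 ≈ 1.6860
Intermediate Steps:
K = 395 (K = 156 + 239 = 395)
U(g, t) = 392 (U(g, t) = -3 + 395 = 392)
(-110754 + U(119, 74))/(-83926 + 18467) = (-110754 + 392)/(-83926 + 18467) = -110362/(-65459) = -110362*(-1/65459) = 110362/65459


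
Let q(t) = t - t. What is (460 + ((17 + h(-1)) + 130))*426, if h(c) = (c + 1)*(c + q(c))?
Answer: 258582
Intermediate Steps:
q(t) = 0
h(c) = c*(1 + c) (h(c) = (c + 1)*(c + 0) = (1 + c)*c = c*(1 + c))
(460 + ((17 + h(-1)) + 130))*426 = (460 + ((17 - (1 - 1)) + 130))*426 = (460 + ((17 - 1*0) + 130))*426 = (460 + ((17 + 0) + 130))*426 = (460 + (17 + 130))*426 = (460 + 147)*426 = 607*426 = 258582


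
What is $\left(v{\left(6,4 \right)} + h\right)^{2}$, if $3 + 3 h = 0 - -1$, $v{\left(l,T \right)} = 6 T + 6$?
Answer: $\frac{7744}{9} \approx 860.44$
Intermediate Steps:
$v{\left(l,T \right)} = 6 + 6 T$
$h = - \frac{2}{3}$ ($h = -1 + \frac{0 - -1}{3} = -1 + \frac{0 + 1}{3} = -1 + \frac{1}{3} \cdot 1 = -1 + \frac{1}{3} = - \frac{2}{3} \approx -0.66667$)
$\left(v{\left(6,4 \right)} + h\right)^{2} = \left(\left(6 + 6 \cdot 4\right) - \frac{2}{3}\right)^{2} = \left(\left(6 + 24\right) - \frac{2}{3}\right)^{2} = \left(30 - \frac{2}{3}\right)^{2} = \left(\frac{88}{3}\right)^{2} = \frac{7744}{9}$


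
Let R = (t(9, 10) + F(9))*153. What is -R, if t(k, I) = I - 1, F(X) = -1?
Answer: -1224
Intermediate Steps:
t(k, I) = -1 + I
R = 1224 (R = ((-1 + 10) - 1)*153 = (9 - 1)*153 = 8*153 = 1224)
-R = -1*1224 = -1224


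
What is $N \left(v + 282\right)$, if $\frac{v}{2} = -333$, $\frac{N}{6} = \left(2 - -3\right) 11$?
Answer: $-126720$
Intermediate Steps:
$N = 330$ ($N = 6 \left(2 - -3\right) 11 = 6 \left(2 + 3\right) 11 = 6 \cdot 5 \cdot 11 = 6 \cdot 55 = 330$)
$v = -666$ ($v = 2 \left(-333\right) = -666$)
$N \left(v + 282\right) = 330 \left(-666 + 282\right) = 330 \left(-384\right) = -126720$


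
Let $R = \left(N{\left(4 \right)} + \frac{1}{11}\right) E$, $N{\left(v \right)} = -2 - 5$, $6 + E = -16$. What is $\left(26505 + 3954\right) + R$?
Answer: $30611$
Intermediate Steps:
$E = -22$ ($E = -6 - 16 = -22$)
$N{\left(v \right)} = -7$ ($N{\left(v \right)} = -2 - 5 = -7$)
$R = 152$ ($R = \left(-7 + \frac{1}{11}\right) \left(-22\right) = \left(- \frac{76}{11}\right) \left(-22\right) = 152$)
$\left(26505 + 3954\right) + R = \left(26505 + 3954\right) + 152 = 30459 + 152 = 30611$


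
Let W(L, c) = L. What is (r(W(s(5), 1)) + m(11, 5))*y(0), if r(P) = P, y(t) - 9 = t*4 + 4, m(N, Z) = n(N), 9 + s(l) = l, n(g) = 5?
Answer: 13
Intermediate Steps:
s(l) = -9 + l
m(N, Z) = 5
y(t) = 13 + 4*t (y(t) = 9 + (t*4 + 4) = 9 + (4*t + 4) = 9 + (4 + 4*t) = 13 + 4*t)
(r(W(s(5), 1)) + m(11, 5))*y(0) = ((-9 + 5) + 5)*(13 + 4*0) = (-4 + 5)*(13 + 0) = 1*13 = 13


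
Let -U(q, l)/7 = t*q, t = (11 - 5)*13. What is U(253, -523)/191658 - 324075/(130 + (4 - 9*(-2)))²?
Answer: -10883851117/738011072 ≈ -14.748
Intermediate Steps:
t = 78 (t = 6*13 = 78)
U(q, l) = -546*q
U(253, -523)/191658 - 324075/(130 + (4 - 9*(-2)))² = -546*253/191658 - 324075/(130 + (4 - 9*(-2)))² = -138138*1/191658 - 324075/(130 + (4 + 18))² = -23023/31943 - 324075/(130 + 22)² = -23023/31943 - 324075/(152²) = -23023/31943 - 324075/23104 = -10883851117/738011072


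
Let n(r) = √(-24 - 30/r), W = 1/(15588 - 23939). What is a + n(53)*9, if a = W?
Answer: -1/8351 + 9*I*√69006/53 ≈ -0.00011975 + 44.608*I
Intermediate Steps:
W = -1/8351 (W = 1/(-8351) = -1/8351 ≈ -0.00011975)
a = -1/8351 ≈ -0.00011975
a + n(53)*9 = -1/8351 + √(-24 - 30/53)*9 = -1/8351 + √(-1302/53)*9 = -1/8351 + (I*√69006/53)*9 = -1/8351 + 9*I*√69006/53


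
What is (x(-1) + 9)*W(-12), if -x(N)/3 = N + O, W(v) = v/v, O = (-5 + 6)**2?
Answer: 9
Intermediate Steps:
O = 1 (O = 1**2 = 1)
W(v) = 1
x(N) = -3 - 3*N (x(N) = -3*(N + 1) = -3*(1 + N) = -3 - 3*N)
(x(-1) + 9)*W(-12) = ((-3 - 3*(-1)) + 9)*1 = ((-3 + 3) + 9)*1 = (0 + 9)*1 = 9*1 = 9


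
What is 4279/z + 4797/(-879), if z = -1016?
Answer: -2878331/297688 ≈ -9.6689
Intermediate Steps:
4279/z + 4797/(-879) = 4279/(-1016) + 4797/(-879) = 4279*(-1/1016) + 4797*(-1/879) = -4279/1016 - 1599/293 = -2878331/297688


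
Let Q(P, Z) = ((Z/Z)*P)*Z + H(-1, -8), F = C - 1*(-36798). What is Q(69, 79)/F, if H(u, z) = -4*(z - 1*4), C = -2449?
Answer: 5499/34349 ≈ 0.16009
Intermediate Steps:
H(u, z) = 16 - 4*z (H(u, z) = -4*(z - 4) = -4*(-4 + z) = 16 - 4*z)
F = 34349 (F = -2449 - 1*(-36798) = -2449 + 36798 = 34349)
Q(P, Z) = 48 + P*Z (Q(P, Z) = ((Z/Z)*P)*Z + (16 - 4*(-8)) = (1*P)*Z + (16 + 32) = P*Z + 48 = 48 + P*Z)
Q(69, 79)/F = (48 + 69*79)/34349 = (48 + 5451)*(1/34349) = 5499*(1/34349) = 5499/34349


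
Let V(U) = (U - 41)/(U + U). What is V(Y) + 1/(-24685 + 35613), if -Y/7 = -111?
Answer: 4022281/8491056 ≈ 0.47371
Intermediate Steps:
Y = 777 (Y = -7*(-111) = 777)
V(U) = (-41 + U)/(2*U) (V(U) = (-41 + U)/((2*U)) = (-41 + U)*(1/(2*U)) = (-41 + U)/(2*U))
V(Y) + 1/(-24685 + 35613) = (½)*(-41 + 777)/777 + 1/(-24685 + 35613) = (½)*(1/777)*736 + 1/10928 = 368/777 + 1/10928 = 4022281/8491056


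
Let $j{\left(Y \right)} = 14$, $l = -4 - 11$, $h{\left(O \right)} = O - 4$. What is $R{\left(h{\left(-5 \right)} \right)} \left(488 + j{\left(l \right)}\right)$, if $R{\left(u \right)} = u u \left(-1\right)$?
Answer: $-40662$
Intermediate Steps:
$h{\left(O \right)} = -4 + O$
$l = -15$ ($l = -4 - 11 = -15$)
$R{\left(u \right)} = - u^{2}$ ($R{\left(u \right)} = u^{2} \left(-1\right) = - u^{2}$)
$R{\left(h{\left(-5 \right)} \right)} \left(488 + j{\left(l \right)}\right) = - \left(-4 - 5\right)^{2} \left(488 + 14\right) = - \left(-9\right)^{2} \cdot 502 = \left(-1\right) 81 \cdot 502 = \left(-81\right) 502 = -40662$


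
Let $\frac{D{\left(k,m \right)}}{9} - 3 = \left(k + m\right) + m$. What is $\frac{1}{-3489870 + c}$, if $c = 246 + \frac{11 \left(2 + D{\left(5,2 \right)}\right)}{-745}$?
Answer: $- \frac{149}{519954218} \approx -2.8656 \cdot 10^{-7}$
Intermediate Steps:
$D{\left(k,m \right)} = 27 + 9 k + 18 m$ ($D{\left(k,m \right)} = 27 + 9 \left(\left(k + m\right) + m\right) = 27 + 9 \left(k + 2 m\right) = 27 + \left(9 k + 18 m\right) = 27 + 9 k + 18 m$)
$c = \frac{36412}{149}$ ($c = 246 + \frac{11 \left(2 + \left(27 + 9 \cdot 5 + 18 \cdot 2\right)\right)}{-745} = 246 - \frac{11 \left(2 + \left(27 + 45 + 36\right)\right)}{745} = 246 - \frac{11 \left(2 + 108\right)}{745} = 246 - \frac{11 \cdot 110}{745} = 246 - \frac{242}{149} = \frac{36412}{149} \approx 244.38$)
$\frac{1}{-3489870 + c} = \frac{1}{-3489870 + \frac{36412}{149}} = \frac{1}{- \frac{519954218}{149}} = - \frac{149}{519954218}$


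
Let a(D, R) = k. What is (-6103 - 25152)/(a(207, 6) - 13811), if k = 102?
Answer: 31255/13709 ≈ 2.2799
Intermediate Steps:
a(D, R) = 102
(-6103 - 25152)/(a(207, 6) - 13811) = (-6103 - 25152)/(102 - 13811) = -31255/(-13709) = -31255*(-1/13709) = 31255/13709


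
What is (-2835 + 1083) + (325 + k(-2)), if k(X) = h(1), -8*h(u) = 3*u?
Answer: -11419/8 ≈ -1427.4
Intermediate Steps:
h(u) = -3*u/8
k(X) = -3/8 (k(X) = -3/8*1 = -3/8)
(-2835 + 1083) + (325 + k(-2)) = (-2835 + 1083) + (325 - 3/8) = -1752 + 2597/8 = -11419/8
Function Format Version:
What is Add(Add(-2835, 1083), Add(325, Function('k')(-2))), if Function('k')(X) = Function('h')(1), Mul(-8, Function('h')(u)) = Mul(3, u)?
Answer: Rational(-11419, 8) ≈ -1427.4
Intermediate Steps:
Function('h')(u) = Mul(Rational(-3, 8), u) (Function('h')(u) = Mul(Rational(-1, 8), Mul(3, u)) = Mul(Rational(-3, 8), u))
Function('k')(X) = Rational(-3, 8) (Function('k')(X) = Mul(Rational(-3, 8), 1) = Rational(-3, 8))
Add(Add(-2835, 1083), Add(325, Function('k')(-2))) = Add(Add(-2835, 1083), Add(325, Rational(-3, 8))) = Add(-1752, Rational(2597, 8)) = Rational(-11419, 8)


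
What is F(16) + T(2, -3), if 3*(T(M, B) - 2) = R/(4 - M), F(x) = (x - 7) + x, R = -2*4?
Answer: 77/3 ≈ 25.667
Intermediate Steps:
R = -8
F(x) = -7 + 2*x (F(x) = (-7 + x) + x = -7 + 2*x)
T(M, B) = 2 - 8/(3*(4 - M)) (T(M, B) = 2 + (-8/(4 - M))/3 = 2 - 8/(3*(4 - M)))
F(16) + T(2, -3) = (-7 + 2*16) + 2*(-8 + 3*2)/(3*(-4 + 2)) = (-7 + 32) + (⅔)*(-8 + 6)/(-2) = 25 + (⅔)*(-½)*(-2) = 25 + ⅔ = 77/3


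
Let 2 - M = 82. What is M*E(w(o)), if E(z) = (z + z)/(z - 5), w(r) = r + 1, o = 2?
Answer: 240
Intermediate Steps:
M = -80 (M = 2 - 1*82 = 2 - 82 = -80)
w(r) = 1 + r
E(z) = 2*z/(-5 + z) (E(z) = (2*z)/(-5 + z) = 2*z/(-5 + z))
M*E(w(o)) = -160*(1 + 2)/(-5 + (1 + 2)) = -160*3/(-5 + 3) = -160*3/(-2) = -160*3*(-1)/2 = -80*(-3) = 240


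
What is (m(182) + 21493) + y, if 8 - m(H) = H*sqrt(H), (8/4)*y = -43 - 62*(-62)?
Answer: 46803/2 - 182*sqrt(182) ≈ 20946.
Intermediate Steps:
y = 3801/2 (y = (-43 - 62*(-62))/2 = (-43 + 3844)/2 = (1/2)*3801 = 3801/2 ≈ 1900.5)
m(H) = 8 - H**(3/2) (m(H) = 8 - H*sqrt(H) = 8 - H**(3/2))
(m(182) + 21493) + y = ((8 - 182**(3/2)) + 21493) + 3801/2 = ((8 - 182*sqrt(182)) + 21493) + 3801/2 = (21501 - 182*sqrt(182)) + 3801/2 = 46803/2 - 182*sqrt(182)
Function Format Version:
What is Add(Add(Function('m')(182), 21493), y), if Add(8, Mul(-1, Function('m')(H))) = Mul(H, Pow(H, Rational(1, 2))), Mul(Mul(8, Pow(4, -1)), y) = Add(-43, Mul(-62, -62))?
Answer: Add(Rational(46803, 2), Mul(-182, Pow(182, Rational(1, 2)))) ≈ 20946.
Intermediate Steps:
y = Rational(3801, 2) (y = Mul(Rational(1, 2), Add(-43, Mul(-62, -62))) = Mul(Rational(1, 2), Add(-43, 3844)) = Mul(Rational(1, 2), 3801) = Rational(3801, 2) ≈ 1900.5)
Function('m')(H) = Add(8, Mul(-1, Pow(H, Rational(3, 2)))) (Function('m')(H) = Add(8, Mul(-1, Mul(H, Pow(H, Rational(1, 2))))) = Add(8, Mul(-1, Pow(H, Rational(3, 2)))))
Add(Add(Function('m')(182), 21493), y) = Add(Add(Add(8, Mul(-1, Pow(182, Rational(3, 2)))), 21493), Rational(3801, 2)) = Add(Add(Add(8, Mul(-1, Mul(182, Pow(182, Rational(1, 2))))), 21493), Rational(3801, 2)) = Add(Add(Add(8, Mul(-182, Pow(182, Rational(1, 2)))), 21493), Rational(3801, 2)) = Add(Add(21501, Mul(-182, Pow(182, Rational(1, 2)))), Rational(3801, 2)) = Add(Rational(46803, 2), Mul(-182, Pow(182, Rational(1, 2))))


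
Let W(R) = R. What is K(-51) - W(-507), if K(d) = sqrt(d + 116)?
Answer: 507 + sqrt(65) ≈ 515.06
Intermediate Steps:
K(d) = sqrt(116 + d)
K(-51) - W(-507) = sqrt(116 - 51) - 1*(-507) = sqrt(65) + 507 = 507 + sqrt(65)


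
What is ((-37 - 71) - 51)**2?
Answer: 25281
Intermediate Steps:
((-37 - 71) - 51)**2 = (-108 - 51)**2 = (-159)**2 = 25281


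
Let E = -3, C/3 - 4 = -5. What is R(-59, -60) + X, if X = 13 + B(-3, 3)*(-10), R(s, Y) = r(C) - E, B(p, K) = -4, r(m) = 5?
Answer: 61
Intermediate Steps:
C = -3 (C = 12 + 3*(-5) = 12 - 15 = -3)
R(s, Y) = 8 (R(s, Y) = 5 - 1*(-3) = 5 + 3 = 8)
X = 53 (X = 13 - 4*(-10) = 13 + 40 = 53)
R(-59, -60) + X = 8 + 53 = 61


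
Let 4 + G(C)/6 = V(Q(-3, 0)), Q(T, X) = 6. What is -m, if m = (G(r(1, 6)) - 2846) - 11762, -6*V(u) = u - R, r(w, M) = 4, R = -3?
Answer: 14641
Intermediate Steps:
V(u) = -½ - u/6 (V(u) = -(u - 1*(-3))/6 = -(u + 3)/6 = -(3 + u)/6 = -½ - u/6)
G(C) = -33 (G(C) = -24 + 6*(-½ - ⅙*6) = -24 + 6*(-½ - 1) = -24 + 6*(-3/2) = -24 - 9 = -33)
m = -14641 (m = (-33 - 2846) - 11762 = -2879 - 11762 = -14641)
-m = -1*(-14641) = 14641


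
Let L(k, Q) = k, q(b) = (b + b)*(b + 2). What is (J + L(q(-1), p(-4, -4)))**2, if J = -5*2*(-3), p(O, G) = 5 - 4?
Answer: 784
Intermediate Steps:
p(O, G) = 1
q(b) = 2*b*(2 + b) (q(b) = (2*b)*(2 + b) = 2*b*(2 + b))
J = 30 (J = -10*(-3) = 30)
(J + L(q(-1), p(-4, -4)))**2 = (30 + 2*(-1)*(2 - 1))**2 = (30 + 2*(-1)*1)**2 = (30 - 2)**2 = 28**2 = 784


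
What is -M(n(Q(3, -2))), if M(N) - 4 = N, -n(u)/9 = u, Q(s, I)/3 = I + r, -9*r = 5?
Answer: -73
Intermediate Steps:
r = -5/9 (r = -⅑*5 = -5/9 ≈ -0.55556)
Q(s, I) = -5/3 + 3*I (Q(s, I) = 3*(I - 5/9) = 3*(-5/9 + I) = -5/3 + 3*I)
n(u) = -9*u
M(N) = 4 + N
-M(n(Q(3, -2))) = -(4 - 9*(-5/3 + 3*(-2))) = -(4 - 9*(-5/3 - 6)) = -(4 - 9*(-23/3)) = -(4 + 69) = -1*73 = -73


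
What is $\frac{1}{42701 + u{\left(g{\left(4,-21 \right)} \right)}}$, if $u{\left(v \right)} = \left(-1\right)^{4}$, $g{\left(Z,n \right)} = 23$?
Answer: $\frac{1}{42702} \approx 2.3418 \cdot 10^{-5}$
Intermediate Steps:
$u{\left(v \right)} = 1$
$\frac{1}{42701 + u{\left(g{\left(4,-21 \right)} \right)}} = \frac{1}{42701 + 1} = \frac{1}{42702}$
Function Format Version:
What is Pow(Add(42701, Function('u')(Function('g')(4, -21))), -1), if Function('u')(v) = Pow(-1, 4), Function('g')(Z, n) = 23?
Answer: Rational(1, 42702) ≈ 2.3418e-5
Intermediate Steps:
Function('u')(v) = 1
Pow(Add(42701, Function('u')(Function('g')(4, -21))), -1) = Pow(Add(42701, 1), -1) = Pow(42702, -1) = Rational(1, 42702)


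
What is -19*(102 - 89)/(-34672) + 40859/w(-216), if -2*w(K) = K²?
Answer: -88181327/50551776 ≈ -1.7444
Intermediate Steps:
w(K) = -K²/2
-19*(102 - 89)/(-34672) + 40859/w(-216) = -19*(102 - 89)/(-34672) + 40859/((-½*(-216)²)) = -19*13*(-1/34672) + 40859/((-½*46656)) = -247*(-1/34672) + 40859/(-23328) = 247/34672 + 40859*(-1/23328) = 247/34672 - 40859/23328 = -88181327/50551776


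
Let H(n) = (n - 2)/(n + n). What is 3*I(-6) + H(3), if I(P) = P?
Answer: -107/6 ≈ -17.833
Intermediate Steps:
H(n) = (-2 + n)/(2*n) (H(n) = (-2 + n)/((2*n)) = (-2 + n)*(1/(2*n)) = (-2 + n)/(2*n))
3*I(-6) + H(3) = 3*(-6) + (½)*(-2 + 3)/3 = -18 + (½)*(⅓)*1 = -18 + ⅙ = -107/6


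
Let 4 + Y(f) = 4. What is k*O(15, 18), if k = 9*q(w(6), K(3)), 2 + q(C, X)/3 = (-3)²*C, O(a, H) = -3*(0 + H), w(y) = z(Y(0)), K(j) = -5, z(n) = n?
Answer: 2916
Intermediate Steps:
Y(f) = 0 (Y(f) = -4 + 4 = 0)
w(y) = 0
O(a, H) = -3*H
q(C, X) = -6 + 27*C (q(C, X) = -6 + 3*((-3)²*C) = -6 + 3*(9*C) = -6 + 27*C)
k = -54 (k = 9*(-6 + 27*0) = 9*(-6 + 0) = 9*(-6) = -54)
k*O(15, 18) = -(-162)*18 = -54*(-54) = 2916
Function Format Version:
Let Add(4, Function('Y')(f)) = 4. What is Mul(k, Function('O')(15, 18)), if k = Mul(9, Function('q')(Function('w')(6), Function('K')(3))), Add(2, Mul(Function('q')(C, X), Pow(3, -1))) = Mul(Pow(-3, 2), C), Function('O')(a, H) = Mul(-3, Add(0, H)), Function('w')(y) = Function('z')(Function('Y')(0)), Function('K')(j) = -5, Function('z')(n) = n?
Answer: 2916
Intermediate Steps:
Function('Y')(f) = 0 (Function('Y')(f) = Add(-4, 4) = 0)
Function('w')(y) = 0
Function('O')(a, H) = Mul(-3, H)
Function('q')(C, X) = Add(-6, Mul(27, C)) (Function('q')(C, X) = Add(-6, Mul(3, Mul(Pow(-3, 2), C))) = Add(-6, Mul(3, Mul(9, C))) = Add(-6, Mul(27, C)))
k = -54 (k = Mul(9, Add(-6, Mul(27, 0))) = Mul(9, Add(-6, 0)) = Mul(9, -6) = -54)
Mul(k, Function('O')(15, 18)) = Mul(-54, Mul(-3, 18)) = Mul(-54, -54) = 2916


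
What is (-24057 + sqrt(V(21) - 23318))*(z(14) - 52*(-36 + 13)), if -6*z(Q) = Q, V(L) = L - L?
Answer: -28716039 + 3581*I*sqrt(23318)/3 ≈ -2.8716e+7 + 1.8228e+5*I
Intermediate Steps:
V(L) = 0
z(Q) = -Q/6
(-24057 + sqrt(V(21) - 23318))*(z(14) - 52*(-36 + 13)) = (-24057 + sqrt(0 - 23318))*(-1/6*14 - 52*(-36 + 13)) = (-24057 + sqrt(-23318))*(-7/3 - 52*(-23)) = (-24057 + I*sqrt(23318))*(-7/3 + 1196) = (-24057 + I*sqrt(23318))*(3581/3) = -28716039 + 3581*I*sqrt(23318)/3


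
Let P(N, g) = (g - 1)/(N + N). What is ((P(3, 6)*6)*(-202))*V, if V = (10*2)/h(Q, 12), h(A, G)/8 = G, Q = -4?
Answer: -2525/12 ≈ -210.42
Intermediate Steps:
h(A, G) = 8*G
P(N, g) = (-1 + g)/(2*N) (P(N, g) = (-1 + g)/((2*N)) = (-1 + g)*(1/(2*N)) = (-1 + g)/(2*N))
V = 5/24 (V = (10*2)/((8*12)) = 20/96 = 20*(1/96) = 5/24 ≈ 0.20833)
((P(3, 6)*6)*(-202))*V = ((((1/2)*(-1 + 6)/3)*6)*(-202))*(5/24) = ((((1/2)*(1/3)*5)*6)*(-202))*(5/24) = (((5/6)*6)*(-202))*(5/24) = (5*(-202))*(5/24) = -1010*5/24 = -2525/12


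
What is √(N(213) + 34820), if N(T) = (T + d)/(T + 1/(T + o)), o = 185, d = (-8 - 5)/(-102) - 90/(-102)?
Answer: √26036178393899211/864705 ≈ 186.60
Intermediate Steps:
d = 103/102 (d = -13*(-1/102) - 90*(-1/102) = 13/102 + 15/17 = 103/102 ≈ 1.0098)
N(T) = (103/102 + T)/(T + 1/(185 + T)) (N(T) = (T + 103/102)/(T + 1/(T + 185)) = (103/102 + T)/(T + 1/(185 + T)))
√(N(213) + 34820) = √((19055 + 102*213² + 18973*213)/(102*(1 + 213² + 185*213)) + 34820) = √((19055 + 102*45369 + 4041249)/(102*(1 + 45369 + 39405)) + 34820) = √((1/102)*(19055 + 4627638 + 4041249)/84775 + 34820) = √((1/102)*(1/84775)*8687942 + 34820) = √(4343971/4323525 + 34820) = √(150549484471/4323525) = √26036178393899211/864705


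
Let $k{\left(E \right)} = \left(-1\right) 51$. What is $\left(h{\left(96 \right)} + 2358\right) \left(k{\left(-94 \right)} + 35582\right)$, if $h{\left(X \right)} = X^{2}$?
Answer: $411235794$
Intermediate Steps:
$k{\left(E \right)} = -51$
$\left(h{\left(96 \right)} + 2358\right) \left(k{\left(-94 \right)} + 35582\right) = \left(96^{2} + 2358\right) \left(-51 + 35582\right) = \left(9216 + 2358\right) 35531 = 11574 \cdot 35531 = 411235794$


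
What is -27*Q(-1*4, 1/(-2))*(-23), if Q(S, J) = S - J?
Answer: -4347/2 ≈ -2173.5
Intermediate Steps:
-27*Q(-1*4, 1/(-2))*(-23) = -27*(-1*4 - 1/(-2))*(-23) = -27*(-4 - 1*(-½))*(-23) = -27*(-4 + ½)*(-23) = -27*(-7/2)*(-23) = (189/2)*(-23) = -4347/2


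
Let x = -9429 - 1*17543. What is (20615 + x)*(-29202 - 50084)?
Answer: 504021102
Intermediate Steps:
x = -26972 (x = -9429 - 17543 = -26972)
(20615 + x)*(-29202 - 50084) = (20615 - 26972)*(-29202 - 50084) = -6357*(-79286) = 504021102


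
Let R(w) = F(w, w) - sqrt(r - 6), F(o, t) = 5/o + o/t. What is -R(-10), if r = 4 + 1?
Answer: -1/2 + I ≈ -0.5 + 1.0*I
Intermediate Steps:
r = 5
R(w) = 1 - I + 5/w (R(w) = (5/w + w/w) - sqrt(5 - 6) = (5/w + 1) - sqrt(-1) = (1 + 5/w) - I = 1 - I + 5/w)
-R(-10) = -(1 - I + 5/(-10)) = -(1 - I + 5*(-1/10)) = -(1 - I - 1/2) = -(1/2 - I) = -1/2 + I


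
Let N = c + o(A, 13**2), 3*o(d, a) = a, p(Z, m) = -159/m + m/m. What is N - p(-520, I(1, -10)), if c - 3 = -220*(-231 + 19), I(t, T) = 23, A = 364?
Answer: 3222662/69 ≈ 46705.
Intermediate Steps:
p(Z, m) = 1 - 159/m (p(Z, m) = -159/m + 1 = 1 - 159/m)
o(d, a) = a/3
c = 46643 (c = 3 - 220*(-231 + 19) = 3 - 220*(-212) = 3 + 46640 = 46643)
N = 140098/3 (N = 46643 + (1/3)*13**2 = 46643 + (1/3)*169 = 46643 + 169/3 = 140098/3 ≈ 46699.)
N - p(-520, I(1, -10)) = 140098/3 - (-159 + 23)/23 = 140098/3 - (-136)/23 = 140098/3 - 1*(-136/23) = 140098/3 + 136/23 = 3222662/69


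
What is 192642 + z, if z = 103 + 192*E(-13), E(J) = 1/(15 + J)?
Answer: 192841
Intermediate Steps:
z = 199 (z = 103 + 192/(15 - 13) = 103 + 192/2 = 103 + 192*(½) = 103 + 96 = 199)
192642 + z = 192642 + 199 = 192841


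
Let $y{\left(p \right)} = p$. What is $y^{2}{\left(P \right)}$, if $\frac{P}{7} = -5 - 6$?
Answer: $5929$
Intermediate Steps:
$P = -77$ ($P = 7 \left(-5 - 6\right) = 7 \left(-11\right) = -77$)
$y^{2}{\left(P \right)} = \left(-77\right)^{2} = 5929$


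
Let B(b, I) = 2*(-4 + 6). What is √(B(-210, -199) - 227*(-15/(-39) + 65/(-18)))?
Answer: √4480346/78 ≈ 27.137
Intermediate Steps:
B(b, I) = 4 (B(b, I) = 2*2 = 4)
√(B(-210, -199) - 227*(-15/(-39) + 65/(-18))) = √(4 - 227*(-15/(-39) + 65/(-18))) = √(4 - 227*(-15*(-1/39) + 65*(-1/18))) = √(4 - 227*(5/13 - 65/18)) = √(4 - 227*(-755/234)) = √(4 + 171385/234) = √(172321/234) = √4480346/78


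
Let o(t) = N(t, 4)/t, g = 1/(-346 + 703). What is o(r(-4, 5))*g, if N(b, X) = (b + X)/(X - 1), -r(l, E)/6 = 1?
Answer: 1/3213 ≈ 0.00031124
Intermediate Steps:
r(l, E) = -6 (r(l, E) = -6*1 = -6)
g = 1/357 ≈ 0.0028011
N(b, X) = (X + b)/(-1 + X)
o(t) = (4/3 + t/3)/t (o(t) = ((4 + t)/(-1 + 4))/t = ((4 + t)/3)/t = (4/3 + t/3)/t)
o(r(-4, 5))*g = ((1/3)*(4 - 6)/(-6))*(1/357) = ((1/3)*(-1/6)*(-2))*(1/357) = (1/9)*(1/357) = 1/3213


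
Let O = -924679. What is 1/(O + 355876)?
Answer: -1/568803 ≈ -1.7581e-6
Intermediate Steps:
1/(O + 355876) = 1/(-924679 + 355876) = 1/(-568803) = -1/568803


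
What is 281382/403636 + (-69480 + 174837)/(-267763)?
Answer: 16408905207/54039393134 ≈ 0.30365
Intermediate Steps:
281382/403636 + (-69480 + 174837)/(-267763) = 281382*(1/403636) + 105357*(-1/267763) = 140691/201818 - 105357/267763 = 16408905207/54039393134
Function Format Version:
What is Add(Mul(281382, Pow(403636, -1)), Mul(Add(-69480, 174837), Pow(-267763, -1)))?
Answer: Rational(16408905207, 54039393134) ≈ 0.30365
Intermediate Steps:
Add(Mul(281382, Pow(403636, -1)), Mul(Add(-69480, 174837), Pow(-267763, -1))) = Add(Mul(281382, Rational(1, 403636)), Mul(105357, Rational(-1, 267763))) = Add(Rational(140691, 201818), Rational(-105357, 267763)) = Rational(16408905207, 54039393134)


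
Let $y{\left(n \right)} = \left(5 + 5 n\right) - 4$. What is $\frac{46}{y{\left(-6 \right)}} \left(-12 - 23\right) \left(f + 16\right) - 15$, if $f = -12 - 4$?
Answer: $-15$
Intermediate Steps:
$f = -16$
$y{\left(n \right)} = 1 + 5 n$
$\frac{46}{y{\left(-6 \right)}} \left(-12 - 23\right) \left(f + 16\right) - 15 = \frac{46}{1 + 5 \left(-6\right)} \left(-12 - 23\right) \left(-16 + 16\right) - 15 = \frac{46}{1 - 30} \left(\left(-35\right) 0\right) - 15 = \frac{46}{-29} \cdot 0 - 15 = 46 \left(- \frac{1}{29}\right) 0 - 15 = \left(- \frac{46}{29}\right) 0 - 15 = 0 - 15 = -15$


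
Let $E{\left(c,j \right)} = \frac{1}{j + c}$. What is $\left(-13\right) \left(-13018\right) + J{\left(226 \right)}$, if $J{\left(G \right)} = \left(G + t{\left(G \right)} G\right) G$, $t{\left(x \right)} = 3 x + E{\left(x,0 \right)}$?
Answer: $34850064$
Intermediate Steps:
$E{\left(c,j \right)} = \frac{1}{c + j}$
$t{\left(x \right)} = \frac{1}{x} + 3 x$ ($t{\left(x \right)} = 3 x + \frac{1}{x + 0} = 3 x + \frac{1}{x} = \frac{1}{x} + 3 x$)
$J{\left(G \right)} = G \left(G + G \left(\frac{1}{G} + 3 G\right)\right)$ ($J{\left(G \right)} = \left(G + \left(\frac{1}{G} + 3 G\right) G\right) G = \left(G + G \left(\frac{1}{G} + 3 G\right)\right) G = G \left(G + G \left(\frac{1}{G} + 3 G\right)\right)$)
$\left(-13\right) \left(-13018\right) + J{\left(226 \right)} = \left(-13\right) \left(-13018\right) + 226 \left(1 + 226 + 3 \cdot 226^{2}\right) = 169234 + 226 \left(1 + 226 + 3 \cdot 51076\right) = 169234 + 226 \left(1 + 226 + 153228\right) = 169234 + 226 \cdot 153455 = 169234 + 34680830 = 34850064$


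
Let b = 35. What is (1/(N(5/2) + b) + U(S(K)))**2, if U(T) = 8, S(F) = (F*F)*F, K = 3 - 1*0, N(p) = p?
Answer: 362404/5625 ≈ 64.427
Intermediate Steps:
K = 3 (K = 3 + 0 = 3)
S(F) = F**3 (S(F) = F**2*F = F**3)
(1/(N(5/2) + b) + U(S(K)))**2 = (1/(5/2 + 35) + 8)**2 = (1/(75/2) + 8)**2 = (2/75 + 8)**2 = (602/75)**2 = 362404/5625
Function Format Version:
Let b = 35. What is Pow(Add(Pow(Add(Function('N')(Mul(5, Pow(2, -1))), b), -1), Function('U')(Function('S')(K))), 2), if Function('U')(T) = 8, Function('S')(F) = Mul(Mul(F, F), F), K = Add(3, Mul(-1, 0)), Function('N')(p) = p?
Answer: Rational(362404, 5625) ≈ 64.427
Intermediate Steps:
K = 3 (K = Add(3, 0) = 3)
Function('S')(F) = Pow(F, 3) (Function('S')(F) = Mul(Pow(F, 2), F) = Pow(F, 3))
Pow(Add(Pow(Add(Function('N')(Mul(5, Pow(2, -1))), b), -1), Function('U')(Function('S')(K))), 2) = Pow(Add(Pow(Add(Mul(5, Pow(2, -1)), 35), -1), 8), 2) = Pow(Add(Pow(Add(Mul(5, Rational(1, 2)), 35), -1), 8), 2) = Pow(Add(Pow(Add(Rational(5, 2), 35), -1), 8), 2) = Pow(Add(Pow(Rational(75, 2), -1), 8), 2) = Pow(Add(Rational(2, 75), 8), 2) = Pow(Rational(602, 75), 2) = Rational(362404, 5625)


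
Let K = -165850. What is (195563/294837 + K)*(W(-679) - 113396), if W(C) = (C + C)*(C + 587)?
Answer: -564288931035980/294837 ≈ -1.9139e+9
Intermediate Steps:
W(C) = 2*C*(587 + C) (W(C) = (2*C)*(587 + C) = 2*C*(587 + C))
(195563/294837 + K)*(W(-679) - 113396) = (195563/294837 - 165850)*(2*(-679)*(587 - 679) - 113396) = (195563*(1/294837) - 165850)*(2*(-679)*(-92) - 113396) = (195563/294837 - 165850)*(124936 - 113396) = -48898520887/294837*11540 = -564288931035980/294837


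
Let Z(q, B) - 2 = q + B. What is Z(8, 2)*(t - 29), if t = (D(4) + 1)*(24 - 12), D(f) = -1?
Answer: -348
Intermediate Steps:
Z(q, B) = 2 + B + q (Z(q, B) = 2 + (q + B) = 2 + (B + q) = 2 + B + q)
t = 0 (t = (-1 + 1)*(24 - 12) = 0*12 = 0)
Z(8, 2)*(t - 29) = (2 + 2 + 8)*(0 - 29) = 12*(-29) = -348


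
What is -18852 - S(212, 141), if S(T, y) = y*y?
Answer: -38733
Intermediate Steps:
S(T, y) = y²
-18852 - S(212, 141) = -18852 - 1*141² = -18852 - 1*19881 = -18852 - 19881 = -38733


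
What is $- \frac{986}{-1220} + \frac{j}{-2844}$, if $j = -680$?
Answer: $\frac{454223}{433710} \approx 1.0473$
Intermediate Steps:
$- \frac{986}{-1220} + \frac{j}{-2844} = - \frac{986}{-1220} - \frac{680}{-2844} = \left(-986\right) \left(- \frac{1}{1220}\right) - - \frac{170}{711} = \frac{493}{610} + \frac{170}{711} = \frac{454223}{433710}$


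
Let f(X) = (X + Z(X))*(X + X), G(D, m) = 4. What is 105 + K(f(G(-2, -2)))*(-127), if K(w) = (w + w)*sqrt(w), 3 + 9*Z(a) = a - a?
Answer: 105 - 44704*sqrt(66)/9 ≈ -40248.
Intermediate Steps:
Z(a) = -1/3 (Z(a) = -1/3 + (a - a)/9 = -1/3 + (1/9)*0 = -1/3 + 0 = -1/3)
f(X) = 2*X*(-1/3 + X) (f(X) = (X - 1/3)*(X + X) = (-1/3 + X)*(2*X) = 2*X*(-1/3 + X))
K(w) = 2*w**(3/2) (K(w) = (2*w)*sqrt(w) = 2*w**(3/2))
105 + K(f(G(-2, -2)))*(-127) = 105 + (2*((2/3)*4*(-1 + 3*4))**(3/2))*(-127) = 105 + (2*((2/3)*4*(-1 + 12))**(3/2))*(-127) = 105 + (2*((2/3)*4*11)**(3/2))*(-127) = 105 + (2*(88/3)**(3/2))*(-127) = 105 + (2*(176*sqrt(66)/9))*(-127) = 105 + (352*sqrt(66)/9)*(-127) = 105 - 44704*sqrt(66)/9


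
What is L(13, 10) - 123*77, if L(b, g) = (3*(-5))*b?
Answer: -9666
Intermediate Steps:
L(b, g) = -15*b
L(13, 10) - 123*77 = -15*13 - 123*77 = -195 - 9471 = -9666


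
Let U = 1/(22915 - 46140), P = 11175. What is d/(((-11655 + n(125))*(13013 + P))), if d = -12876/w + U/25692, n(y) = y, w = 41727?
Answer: 2561022250309/2314615250987282292000 ≈ 1.1065e-9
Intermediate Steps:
U = -1/23225 (U = 1/(-23225) = -1/23225 ≈ -4.3057e-5)
d = -2561022250309/8299454400300 (d = -12876/41727 - 1/23225/25692 = -12876*1/41727 - 1/23225*1/25692 = -4292/13909 - 1/596696700 = -2561022250309/8299454400300 ≈ -0.30858)
d/(((-11655 + n(125))*(13013 + P))) = -2561022250309*1/((-11655 + 125)*(13013 + 11175))/8299454400300 = -2561022250309/(8299454400300*((-11530*24188))) = -2561022250309/8299454400300/(-278887640) = -2561022250309/8299454400300*(-1/278887640) = 2561022250309/2314615250987282292000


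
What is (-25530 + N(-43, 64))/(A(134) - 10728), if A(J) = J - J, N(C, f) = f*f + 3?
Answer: 21431/10728 ≈ 1.9977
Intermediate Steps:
N(C, f) = 3 + f² (N(C, f) = f² + 3 = 3 + f²)
A(J) = 0
(-25530 + N(-43, 64))/(A(134) - 10728) = (-25530 + (3 + 64²))/(0 - 10728) = (-25530 + (3 + 4096))/(-10728) = (-25530 + 4099)*(-1/10728) = -21431*(-1/10728) = 21431/10728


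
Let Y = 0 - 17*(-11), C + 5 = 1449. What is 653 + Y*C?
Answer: 270681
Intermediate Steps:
C = 1444 (C = -5 + 1449 = 1444)
Y = 187 (Y = 0 + 187 = 187)
653 + Y*C = 653 + 187*1444 = 653 + 270028 = 270681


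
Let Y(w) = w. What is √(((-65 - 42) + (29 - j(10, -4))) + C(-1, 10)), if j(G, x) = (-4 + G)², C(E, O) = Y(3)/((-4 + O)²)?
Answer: I*√4101/6 ≈ 10.673*I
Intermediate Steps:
C(E, O) = 3/(-4 + O)² (C(E, O) = 3/((-4 + O)²) = 3/(-4 + O)²)
√(((-65 - 42) + (29 - j(10, -4))) + C(-1, 10)) = √(((-65 - 42) + (29 - (-4 + 10)²)) + 3/(-4 + 10)²) = √((-107 + (29 - 1*6²)) + 3/6²) = √((-107 + (29 - 1*36)) + 3*(1/36)) = √((-107 + (29 - 36)) + 1/12) = √((-107 - 7) + 1/12) = √(-114 + 1/12) = √(-1367/12) = I*√4101/6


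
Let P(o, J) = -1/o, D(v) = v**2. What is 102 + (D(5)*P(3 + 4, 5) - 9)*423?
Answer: -36510/7 ≈ -5215.7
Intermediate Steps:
102 + (D(5)*P(3 + 4, 5) - 9)*423 = 102 + (5**2*(-1/(3 + 4)) - 9)*423 = 102 + (25*(-1/7) - 9)*423 = 102 + (-25/7 - 9)*423 = 102 - 88/7*423 = 102 - 37224/7 = -36510/7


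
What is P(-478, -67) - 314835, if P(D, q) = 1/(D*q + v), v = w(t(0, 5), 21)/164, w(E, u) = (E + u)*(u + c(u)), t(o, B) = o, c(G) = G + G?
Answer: -1654013062981/5253587 ≈ -3.1484e+5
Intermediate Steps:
c(G) = 2*G
w(E, u) = 3*u*(E + u) (w(E, u) = (E + u)*(u + 2*u) = (E + u)*(3*u) = 3*u*(E + u))
v = 1323/164 (v = (3*21*(0 + 21))/164 = (3*21*21)*(1/164) = 1323*(1/164) = 1323/164 ≈ 8.0671)
P(D, q) = 1/(1323/164 + D*q) (P(D, q) = 1/(D*q + 1323/164) = 1/(1323/164 + D*q))
P(-478, -67) - 314835 = 164/(1323 + 164*(-478)*(-67)) - 314835 = 164/(1323 + 5252264) - 314835 = 164/5253587 - 314835 = -1654013062981/5253587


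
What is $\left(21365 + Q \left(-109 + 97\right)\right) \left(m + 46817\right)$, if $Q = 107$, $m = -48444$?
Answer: $-32671787$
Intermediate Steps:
$\left(21365 + Q \left(-109 + 97\right)\right) \left(m + 46817\right) = \left(21365 + 107 \left(-109 + 97\right)\right) \left(-48444 + 46817\right) = \left(21365 + 107 \left(-12\right)\right) \left(-1627\right) = \left(21365 - 1284\right) \left(-1627\right) = 20081 \left(-1627\right) = -32671787$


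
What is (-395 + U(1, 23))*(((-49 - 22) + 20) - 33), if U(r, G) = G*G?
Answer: -11256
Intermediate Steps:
U(r, G) = G²
(-395 + U(1, 23))*(((-49 - 22) + 20) - 33) = (-395 + 23²)*(((-49 - 22) + 20) - 33) = (-395 + 529)*((-71 + 20) - 33) = 134*(-51 - 33) = 134*(-84) = -11256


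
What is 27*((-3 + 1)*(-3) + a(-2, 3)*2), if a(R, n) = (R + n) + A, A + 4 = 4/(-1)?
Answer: -216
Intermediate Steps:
A = -8 (A = -4 + 4/(-1) = -4 + 4*(-1) = -4 - 4 = -8)
a(R, n) = -8 + R + n (a(R, n) = (R + n) - 8 = -8 + R + n)
27*((-3 + 1)*(-3) + a(-2, 3)*2) = 27*((-3 + 1)*(-3) + (-8 - 2 + 3)*2) = 27*(-2*(-3) - 7*2) = 27*(6 - 14) = 27*(-8) = -216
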